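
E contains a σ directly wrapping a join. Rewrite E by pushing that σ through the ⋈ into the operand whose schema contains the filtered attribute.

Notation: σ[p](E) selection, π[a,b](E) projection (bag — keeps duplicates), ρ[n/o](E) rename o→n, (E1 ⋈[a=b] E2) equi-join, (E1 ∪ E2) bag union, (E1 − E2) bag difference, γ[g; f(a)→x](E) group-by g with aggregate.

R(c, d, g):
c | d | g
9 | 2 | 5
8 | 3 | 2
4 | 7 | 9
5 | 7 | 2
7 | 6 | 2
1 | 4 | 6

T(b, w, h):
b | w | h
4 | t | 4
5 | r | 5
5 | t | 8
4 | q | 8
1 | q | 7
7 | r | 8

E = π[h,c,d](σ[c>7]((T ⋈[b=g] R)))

σ filters on c, owned by the right side.
E' = π[h,c,d]((T ⋈[b=g] σ[c>7](R)))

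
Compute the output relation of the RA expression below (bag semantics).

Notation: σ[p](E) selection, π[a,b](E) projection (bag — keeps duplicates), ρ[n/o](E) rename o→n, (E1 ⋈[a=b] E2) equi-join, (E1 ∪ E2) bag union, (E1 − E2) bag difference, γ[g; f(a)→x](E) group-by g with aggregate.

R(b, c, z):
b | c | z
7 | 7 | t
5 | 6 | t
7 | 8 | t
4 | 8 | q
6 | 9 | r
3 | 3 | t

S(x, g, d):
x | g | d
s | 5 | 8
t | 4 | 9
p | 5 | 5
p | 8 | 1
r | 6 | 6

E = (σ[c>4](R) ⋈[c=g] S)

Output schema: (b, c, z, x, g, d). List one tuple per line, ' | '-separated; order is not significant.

Row counts bottom-up:
  R → 6
  σ[c>4](R) → 5
  S → 5
  (σ[c>4](R) ⋈[c=g] S) → 3

== RESULT ==
b | c | z | x | g | d
4 | 8 | q | p | 8 | 1
5 | 6 | t | r | 6 | 6
7 | 8 | t | p | 8 | 1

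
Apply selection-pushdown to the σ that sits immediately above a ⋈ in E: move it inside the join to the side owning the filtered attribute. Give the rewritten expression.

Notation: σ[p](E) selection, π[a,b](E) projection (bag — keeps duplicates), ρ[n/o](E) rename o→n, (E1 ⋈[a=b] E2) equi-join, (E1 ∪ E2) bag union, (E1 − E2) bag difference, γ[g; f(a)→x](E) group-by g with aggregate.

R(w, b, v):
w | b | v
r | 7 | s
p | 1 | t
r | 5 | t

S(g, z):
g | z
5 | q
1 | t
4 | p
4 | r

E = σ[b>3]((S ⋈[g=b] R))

σ filters on b, owned by the right side.
E' = (S ⋈[g=b] σ[b>3](R))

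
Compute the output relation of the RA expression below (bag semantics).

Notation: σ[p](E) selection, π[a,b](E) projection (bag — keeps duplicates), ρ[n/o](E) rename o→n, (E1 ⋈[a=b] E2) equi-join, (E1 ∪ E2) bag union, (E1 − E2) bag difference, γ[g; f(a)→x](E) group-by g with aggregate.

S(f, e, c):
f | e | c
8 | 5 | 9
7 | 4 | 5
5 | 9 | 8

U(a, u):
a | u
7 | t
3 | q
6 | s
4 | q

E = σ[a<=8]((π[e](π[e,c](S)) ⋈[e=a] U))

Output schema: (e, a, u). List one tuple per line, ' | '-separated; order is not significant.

Stepwise |·|:
  S → 3
  π[e,c](S) → 3
  π[e](π[e,c](S)) → 3
  U → 4
  (π[e](π[e,c](S)) ⋈[e=a] U) → 1
  σ[a<=8]((π[e](π[e,c](S)) ⋈[e=a] U)) → 1

== RESULT ==
e | a | u
4 | 4 | q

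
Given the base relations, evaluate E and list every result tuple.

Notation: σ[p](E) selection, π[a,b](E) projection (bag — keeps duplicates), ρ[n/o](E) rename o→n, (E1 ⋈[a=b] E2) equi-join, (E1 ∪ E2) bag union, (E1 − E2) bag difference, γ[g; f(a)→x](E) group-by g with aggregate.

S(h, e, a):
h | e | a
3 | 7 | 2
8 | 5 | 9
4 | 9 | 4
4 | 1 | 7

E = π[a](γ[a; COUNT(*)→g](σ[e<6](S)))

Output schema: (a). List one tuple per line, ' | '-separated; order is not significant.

Stepwise |·|:
  S → 4
  σ[e<6](S) → 2
  γ[a; COUNT(*)→g](σ[e<6](S)) → 2
  π[a](γ[a; COUNT(*)→g](σ[e<6](S))) → 2

== RESULT ==
a
7
9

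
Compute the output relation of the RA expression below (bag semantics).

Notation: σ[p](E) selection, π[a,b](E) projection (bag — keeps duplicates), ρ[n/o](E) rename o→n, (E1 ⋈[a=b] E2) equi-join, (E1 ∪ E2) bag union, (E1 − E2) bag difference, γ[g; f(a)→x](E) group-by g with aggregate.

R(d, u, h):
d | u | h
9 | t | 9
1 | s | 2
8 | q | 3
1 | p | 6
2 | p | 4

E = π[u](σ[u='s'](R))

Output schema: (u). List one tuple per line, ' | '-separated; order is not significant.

Row counts bottom-up:
  R → 5
  σ[u='s'](R) → 1
  π[u](σ[u='s'](R)) → 1

== RESULT ==
u
s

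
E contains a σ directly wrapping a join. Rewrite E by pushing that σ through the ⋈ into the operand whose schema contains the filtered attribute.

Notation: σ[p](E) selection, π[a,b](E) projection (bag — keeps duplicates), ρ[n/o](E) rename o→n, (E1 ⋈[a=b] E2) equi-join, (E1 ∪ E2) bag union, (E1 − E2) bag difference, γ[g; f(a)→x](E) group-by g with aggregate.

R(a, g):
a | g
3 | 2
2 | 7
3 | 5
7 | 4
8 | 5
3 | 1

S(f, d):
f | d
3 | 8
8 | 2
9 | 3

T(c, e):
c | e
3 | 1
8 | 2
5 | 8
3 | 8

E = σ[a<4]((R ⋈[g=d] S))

σ filters on a, owned by the left side.
E' = (σ[a<4](R) ⋈[g=d] S)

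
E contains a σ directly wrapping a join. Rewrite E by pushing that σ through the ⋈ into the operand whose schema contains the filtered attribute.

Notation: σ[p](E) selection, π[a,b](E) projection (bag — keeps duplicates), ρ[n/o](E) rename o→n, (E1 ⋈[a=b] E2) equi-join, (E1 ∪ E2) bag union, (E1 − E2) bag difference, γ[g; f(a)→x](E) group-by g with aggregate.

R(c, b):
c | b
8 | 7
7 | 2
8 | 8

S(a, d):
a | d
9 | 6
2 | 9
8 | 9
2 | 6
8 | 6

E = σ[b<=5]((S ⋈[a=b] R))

σ filters on b, owned by the right side.
E' = (S ⋈[a=b] σ[b<=5](R))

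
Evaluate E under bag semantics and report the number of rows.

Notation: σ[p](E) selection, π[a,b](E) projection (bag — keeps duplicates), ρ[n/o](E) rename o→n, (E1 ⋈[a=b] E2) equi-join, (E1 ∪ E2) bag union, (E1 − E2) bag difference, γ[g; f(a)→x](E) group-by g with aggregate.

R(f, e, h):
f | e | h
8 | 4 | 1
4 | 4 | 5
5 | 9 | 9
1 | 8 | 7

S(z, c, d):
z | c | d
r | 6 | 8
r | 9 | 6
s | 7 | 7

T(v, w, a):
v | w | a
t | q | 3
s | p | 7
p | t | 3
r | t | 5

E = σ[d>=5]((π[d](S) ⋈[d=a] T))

Stepwise |·|:
  S → 3
  π[d](S) → 3
  T → 4
  (π[d](S) ⋈[d=a] T) → 1
  σ[d>=5]((π[d](S) ⋈[d=a] T)) → 1

|E| = 1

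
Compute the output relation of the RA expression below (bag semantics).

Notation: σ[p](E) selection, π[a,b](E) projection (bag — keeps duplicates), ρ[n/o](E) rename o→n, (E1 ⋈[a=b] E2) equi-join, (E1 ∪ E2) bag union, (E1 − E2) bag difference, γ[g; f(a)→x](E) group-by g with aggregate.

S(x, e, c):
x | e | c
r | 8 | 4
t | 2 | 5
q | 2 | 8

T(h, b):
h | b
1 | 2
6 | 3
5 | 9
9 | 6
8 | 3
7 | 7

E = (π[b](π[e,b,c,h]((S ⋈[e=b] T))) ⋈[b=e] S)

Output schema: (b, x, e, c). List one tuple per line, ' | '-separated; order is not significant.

Row counts bottom-up:
  S → 3
  T → 6
  (S ⋈[e=b] T) → 2
  π[e,b,c,h]((S ⋈[e=b] T)) → 2
  π[b](π[e,b,c,h]((S ⋈[e=b] T))) → 2
  S → 3
  (π[b](π[e,b,c,h]((S ⋈[e=b] T))) ⋈[b=e] S) → 4

== RESULT ==
b | x | e | c
2 | q | 2 | 8
2 | q | 2 | 8
2 | t | 2 | 5
2 | t | 2 | 5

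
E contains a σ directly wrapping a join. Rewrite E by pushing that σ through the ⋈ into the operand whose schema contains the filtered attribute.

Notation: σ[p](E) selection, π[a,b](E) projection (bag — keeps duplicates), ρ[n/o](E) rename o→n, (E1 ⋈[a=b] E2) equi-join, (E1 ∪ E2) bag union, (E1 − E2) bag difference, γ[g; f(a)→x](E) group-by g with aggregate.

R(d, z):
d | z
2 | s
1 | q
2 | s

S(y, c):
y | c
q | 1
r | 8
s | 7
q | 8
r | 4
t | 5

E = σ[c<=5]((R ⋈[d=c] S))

σ filters on c, owned by the right side.
E' = (R ⋈[d=c] σ[c<=5](S))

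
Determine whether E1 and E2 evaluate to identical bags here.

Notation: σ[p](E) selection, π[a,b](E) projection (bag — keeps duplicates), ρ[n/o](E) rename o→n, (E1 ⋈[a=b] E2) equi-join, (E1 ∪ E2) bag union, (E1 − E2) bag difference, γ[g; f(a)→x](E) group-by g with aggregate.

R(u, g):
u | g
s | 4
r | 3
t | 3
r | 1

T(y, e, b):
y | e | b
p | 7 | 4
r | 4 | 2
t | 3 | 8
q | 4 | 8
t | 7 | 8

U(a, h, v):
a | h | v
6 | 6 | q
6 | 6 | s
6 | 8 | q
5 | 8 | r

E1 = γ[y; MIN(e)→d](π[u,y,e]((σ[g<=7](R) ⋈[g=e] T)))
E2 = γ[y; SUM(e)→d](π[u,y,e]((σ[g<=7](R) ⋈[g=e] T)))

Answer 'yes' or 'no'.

E1 row counts bottom-up:
  R → 4
  σ[g<=7](R) → 4
  T → 5
  (σ[g<=7](R) ⋈[g=e] T) → 4
  π[u,y,e]((σ[g<=7](R) ⋈[g=e] T)) → 4
  γ[y; MIN(e)→d](π[u,y,e]((σ[g<=7](R) ⋈[g=e] T))) → 3
E2 row counts bottom-up:
  R → 4
  σ[g<=7](R) → 4
  T → 5
  (σ[g<=7](R) ⋈[g=e] T) → 4
  π[u,y,e]((σ[g<=7](R) ⋈[g=e] T)) → 4
  γ[y; SUM(e)→d](π[u,y,e]((σ[g<=7](R) ⋈[g=e] T))) → 3

E1 result:
y | d
q | 4
r | 4
t | 3
E2 result:
y | d
q | 4
r | 4
t | 6
Witness: ('t', 3) appears 1× in E1 but 0× in E2.

no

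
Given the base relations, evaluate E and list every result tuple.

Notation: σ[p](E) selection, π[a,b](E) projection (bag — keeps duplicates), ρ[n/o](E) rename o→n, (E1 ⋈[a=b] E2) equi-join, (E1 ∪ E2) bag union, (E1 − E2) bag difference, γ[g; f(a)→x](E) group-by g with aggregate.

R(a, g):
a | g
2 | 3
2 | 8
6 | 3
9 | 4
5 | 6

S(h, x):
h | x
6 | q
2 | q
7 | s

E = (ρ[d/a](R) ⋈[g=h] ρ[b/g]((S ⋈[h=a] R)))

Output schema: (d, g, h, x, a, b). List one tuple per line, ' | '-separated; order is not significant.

Stepwise |·|:
  R → 5
  ρ[d/a](R) → 5
  S → 3
  R → 5
  (S ⋈[h=a] R) → 3
  ρ[b/g]((S ⋈[h=a] R)) → 3
  (ρ[d/a](R) ⋈[g=h] ρ[b/g]((S ⋈[h=a] R))) → 1

== RESULT ==
d | g | h | x | a | b
5 | 6 | 6 | q | 6 | 3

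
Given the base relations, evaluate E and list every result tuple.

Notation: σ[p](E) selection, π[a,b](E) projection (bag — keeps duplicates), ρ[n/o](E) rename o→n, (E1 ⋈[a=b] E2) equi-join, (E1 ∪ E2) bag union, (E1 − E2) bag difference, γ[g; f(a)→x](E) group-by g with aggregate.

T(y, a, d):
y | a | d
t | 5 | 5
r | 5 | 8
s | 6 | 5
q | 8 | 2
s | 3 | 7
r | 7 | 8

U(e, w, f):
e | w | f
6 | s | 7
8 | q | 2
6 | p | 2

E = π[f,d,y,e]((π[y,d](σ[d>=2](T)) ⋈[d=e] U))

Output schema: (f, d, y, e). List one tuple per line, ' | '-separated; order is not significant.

Per-node cardinality:
  T → 6
  σ[d>=2](T) → 6
  π[y,d](σ[d>=2](T)) → 6
  U → 3
  (π[y,d](σ[d>=2](T)) ⋈[d=e] U) → 2
  π[f,d,y,e]((π[y,d](σ[d>=2](T)) ⋈[d=e] U)) → 2

== RESULT ==
f | d | y | e
2 | 8 | r | 8
2 | 8 | r | 8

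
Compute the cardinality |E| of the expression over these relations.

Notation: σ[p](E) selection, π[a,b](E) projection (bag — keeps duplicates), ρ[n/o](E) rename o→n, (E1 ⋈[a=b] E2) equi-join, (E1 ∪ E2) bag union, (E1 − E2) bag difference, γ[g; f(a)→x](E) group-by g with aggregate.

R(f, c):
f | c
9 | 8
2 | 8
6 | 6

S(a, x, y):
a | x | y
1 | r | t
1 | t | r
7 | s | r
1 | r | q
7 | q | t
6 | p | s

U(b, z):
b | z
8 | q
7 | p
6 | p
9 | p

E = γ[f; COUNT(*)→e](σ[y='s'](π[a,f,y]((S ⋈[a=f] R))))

Per-node cardinality:
  S → 6
  R → 3
  (S ⋈[a=f] R) → 1
  π[a,f,y]((S ⋈[a=f] R)) → 1
  σ[y='s'](π[a,f,y]((S ⋈[a=f] R))) → 1
  γ[f; COUNT(*)→e](σ[y='s'](π[a,f,y]((S ⋈[a=f] R)))) → 1

|E| = 1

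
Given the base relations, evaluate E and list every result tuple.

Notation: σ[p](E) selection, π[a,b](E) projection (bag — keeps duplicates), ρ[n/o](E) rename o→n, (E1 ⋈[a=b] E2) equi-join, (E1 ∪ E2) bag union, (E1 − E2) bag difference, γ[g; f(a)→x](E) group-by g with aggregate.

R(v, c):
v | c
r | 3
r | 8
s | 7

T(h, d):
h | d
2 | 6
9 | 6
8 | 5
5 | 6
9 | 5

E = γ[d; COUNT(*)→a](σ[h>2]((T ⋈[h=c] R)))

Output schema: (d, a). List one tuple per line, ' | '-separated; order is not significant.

Stepwise |·|:
  T → 5
  R → 3
  (T ⋈[h=c] R) → 1
  σ[h>2]((T ⋈[h=c] R)) → 1
  γ[d; COUNT(*)→a](σ[h>2]((T ⋈[h=c] R))) → 1

== RESULT ==
d | a
5 | 1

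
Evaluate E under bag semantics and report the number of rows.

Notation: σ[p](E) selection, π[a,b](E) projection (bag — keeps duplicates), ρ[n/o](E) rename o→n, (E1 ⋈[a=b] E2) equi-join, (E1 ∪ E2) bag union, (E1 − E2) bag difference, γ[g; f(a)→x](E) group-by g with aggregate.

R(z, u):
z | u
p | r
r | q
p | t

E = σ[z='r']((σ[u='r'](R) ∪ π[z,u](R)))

Row counts bottom-up:
  R → 3
  σ[u='r'](R) → 1
  R → 3
  π[z,u](R) → 3
  (σ[u='r'](R) ∪ π[z,u](R)) → 4
  σ[z='r']((σ[u='r'](R) ∪ π[z,u](R))) → 1

|E| = 1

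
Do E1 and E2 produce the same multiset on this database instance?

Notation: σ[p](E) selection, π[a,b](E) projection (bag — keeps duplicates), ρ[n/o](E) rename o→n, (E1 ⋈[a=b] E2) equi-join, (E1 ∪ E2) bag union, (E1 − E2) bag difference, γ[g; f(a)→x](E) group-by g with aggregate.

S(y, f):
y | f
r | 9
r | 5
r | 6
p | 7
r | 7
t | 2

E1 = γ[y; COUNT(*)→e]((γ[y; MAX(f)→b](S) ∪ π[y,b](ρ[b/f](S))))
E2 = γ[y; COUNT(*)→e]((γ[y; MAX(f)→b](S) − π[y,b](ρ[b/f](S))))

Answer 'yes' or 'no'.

E1 subexpression sizes:
  S → 6
  γ[y; MAX(f)→b](S) → 3
  S → 6
  ρ[b/f](S) → 6
  π[y,b](ρ[b/f](S)) → 6
  (γ[y; MAX(f)→b](S) ∪ π[y,b](ρ[b/f](S))) → 9
  γ[y; COUNT(*)→e]((γ[y; MAX(f)→b](S) ∪ π[y,b](ρ[b/f](S)))) → 3
E2 subexpression sizes:
  S → 6
  γ[y; MAX(f)→b](S) → 3
  S → 6
  ρ[b/f](S) → 6
  π[y,b](ρ[b/f](S)) → 6
  (γ[y; MAX(f)→b](S) − π[y,b](ρ[b/f](S))) → 0
  γ[y; COUNT(*)→e]((γ[y; MAX(f)→b](S) − π[y,b](ρ[b/f](S)))) → 0

E1 result:
y | e
p | 2
r | 5
t | 2
E2 result:
y | e
(0 rows)
Witness: ('r', 5) appears 1× in E1 but 0× in E2.

no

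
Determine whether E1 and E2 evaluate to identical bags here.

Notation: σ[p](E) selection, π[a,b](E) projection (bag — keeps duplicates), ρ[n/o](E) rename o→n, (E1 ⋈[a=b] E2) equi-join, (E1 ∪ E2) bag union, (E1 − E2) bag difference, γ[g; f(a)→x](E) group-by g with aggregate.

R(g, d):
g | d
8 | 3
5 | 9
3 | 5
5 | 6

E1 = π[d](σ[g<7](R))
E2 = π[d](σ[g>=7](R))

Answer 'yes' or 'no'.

E1 row counts bottom-up:
  R → 4
  σ[g<7](R) → 3
  π[d](σ[g<7](R)) → 3
E2 row counts bottom-up:
  R → 4
  σ[g>=7](R) → 1
  π[d](σ[g>=7](R)) → 1

E1 result:
d
5
6
9
E2 result:
d
3
Witness: (6,) appears 1× in E1 but 0× in E2.

no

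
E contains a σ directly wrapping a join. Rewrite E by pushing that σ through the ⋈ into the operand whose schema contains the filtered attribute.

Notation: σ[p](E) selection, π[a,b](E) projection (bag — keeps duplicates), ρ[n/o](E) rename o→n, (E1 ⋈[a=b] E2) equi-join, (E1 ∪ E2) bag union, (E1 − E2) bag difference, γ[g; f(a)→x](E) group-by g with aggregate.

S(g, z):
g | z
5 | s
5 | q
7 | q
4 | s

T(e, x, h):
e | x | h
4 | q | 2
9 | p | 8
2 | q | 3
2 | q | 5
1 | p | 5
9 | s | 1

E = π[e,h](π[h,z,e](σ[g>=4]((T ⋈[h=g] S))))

σ filters on g, owned by the right side.
E' = π[e,h](π[h,z,e]((T ⋈[h=g] σ[g>=4](S))))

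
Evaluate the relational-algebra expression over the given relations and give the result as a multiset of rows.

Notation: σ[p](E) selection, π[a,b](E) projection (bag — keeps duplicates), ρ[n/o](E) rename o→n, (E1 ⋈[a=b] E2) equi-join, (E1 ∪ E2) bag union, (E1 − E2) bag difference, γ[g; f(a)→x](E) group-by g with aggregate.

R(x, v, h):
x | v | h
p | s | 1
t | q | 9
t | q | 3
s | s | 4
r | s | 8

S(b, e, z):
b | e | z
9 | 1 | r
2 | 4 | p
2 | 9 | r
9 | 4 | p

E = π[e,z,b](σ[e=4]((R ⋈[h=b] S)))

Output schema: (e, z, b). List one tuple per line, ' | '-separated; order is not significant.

Row counts bottom-up:
  R → 5
  S → 4
  (R ⋈[h=b] S) → 2
  σ[e=4]((R ⋈[h=b] S)) → 1
  π[e,z,b](σ[e=4]((R ⋈[h=b] S))) → 1

== RESULT ==
e | z | b
4 | p | 9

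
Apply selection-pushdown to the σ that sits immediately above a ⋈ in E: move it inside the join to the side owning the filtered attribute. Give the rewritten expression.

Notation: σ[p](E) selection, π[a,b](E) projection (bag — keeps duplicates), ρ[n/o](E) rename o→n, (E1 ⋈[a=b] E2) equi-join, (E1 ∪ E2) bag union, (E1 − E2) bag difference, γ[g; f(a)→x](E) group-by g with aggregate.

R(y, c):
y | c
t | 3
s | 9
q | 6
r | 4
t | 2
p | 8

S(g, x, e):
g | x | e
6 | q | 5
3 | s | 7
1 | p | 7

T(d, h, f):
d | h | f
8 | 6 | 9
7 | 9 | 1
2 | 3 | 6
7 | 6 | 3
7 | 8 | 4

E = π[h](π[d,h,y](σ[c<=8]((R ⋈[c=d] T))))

σ filters on c, owned by the left side.
E' = π[h](π[d,h,y]((σ[c<=8](R) ⋈[c=d] T)))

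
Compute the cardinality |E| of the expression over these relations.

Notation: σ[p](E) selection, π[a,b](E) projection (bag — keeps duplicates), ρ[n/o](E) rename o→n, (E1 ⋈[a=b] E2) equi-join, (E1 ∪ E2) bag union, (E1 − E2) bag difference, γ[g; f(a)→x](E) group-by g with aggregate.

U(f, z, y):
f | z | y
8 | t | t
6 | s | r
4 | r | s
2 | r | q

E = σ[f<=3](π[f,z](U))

Stepwise |·|:
  U → 4
  π[f,z](U) → 4
  σ[f<=3](π[f,z](U)) → 1

|E| = 1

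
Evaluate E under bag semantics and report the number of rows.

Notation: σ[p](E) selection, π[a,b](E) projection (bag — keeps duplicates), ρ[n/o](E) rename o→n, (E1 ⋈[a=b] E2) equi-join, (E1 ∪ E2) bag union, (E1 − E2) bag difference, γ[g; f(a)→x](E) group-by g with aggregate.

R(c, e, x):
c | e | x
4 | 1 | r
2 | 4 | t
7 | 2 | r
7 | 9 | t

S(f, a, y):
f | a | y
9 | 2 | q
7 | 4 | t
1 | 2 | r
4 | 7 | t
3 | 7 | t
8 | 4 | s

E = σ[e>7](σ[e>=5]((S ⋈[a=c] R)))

Row counts bottom-up:
  S → 6
  R → 4
  (S ⋈[a=c] R) → 8
  σ[e>=5]((S ⋈[a=c] R)) → 2
  σ[e>7](σ[e>=5]((S ⋈[a=c] R))) → 2

|E| = 2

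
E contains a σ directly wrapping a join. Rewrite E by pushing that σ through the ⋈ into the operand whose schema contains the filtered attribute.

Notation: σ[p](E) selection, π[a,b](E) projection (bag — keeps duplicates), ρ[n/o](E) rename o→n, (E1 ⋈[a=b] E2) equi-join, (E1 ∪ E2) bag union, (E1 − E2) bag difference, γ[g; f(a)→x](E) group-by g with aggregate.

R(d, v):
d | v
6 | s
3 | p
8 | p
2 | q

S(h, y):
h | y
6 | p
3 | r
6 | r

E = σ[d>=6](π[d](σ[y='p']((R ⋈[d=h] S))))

σ filters on y, owned by the right side.
E' = σ[d>=6](π[d]((R ⋈[d=h] σ[y='p'](S))))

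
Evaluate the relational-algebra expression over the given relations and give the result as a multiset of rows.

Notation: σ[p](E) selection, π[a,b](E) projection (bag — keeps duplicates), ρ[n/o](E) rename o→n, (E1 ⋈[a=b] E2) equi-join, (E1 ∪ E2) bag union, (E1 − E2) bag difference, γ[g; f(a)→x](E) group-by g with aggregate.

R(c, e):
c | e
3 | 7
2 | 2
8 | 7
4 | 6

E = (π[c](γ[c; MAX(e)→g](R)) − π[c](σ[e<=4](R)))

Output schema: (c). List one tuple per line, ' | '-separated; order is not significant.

Row counts bottom-up:
  R → 4
  γ[c; MAX(e)→g](R) → 4
  π[c](γ[c; MAX(e)→g](R)) → 4
  R → 4
  σ[e<=4](R) → 1
  π[c](σ[e<=4](R)) → 1
  (π[c](γ[c; MAX(e)→g](R)) − π[c](σ[e<=4](R))) → 3

== RESULT ==
c
3
4
8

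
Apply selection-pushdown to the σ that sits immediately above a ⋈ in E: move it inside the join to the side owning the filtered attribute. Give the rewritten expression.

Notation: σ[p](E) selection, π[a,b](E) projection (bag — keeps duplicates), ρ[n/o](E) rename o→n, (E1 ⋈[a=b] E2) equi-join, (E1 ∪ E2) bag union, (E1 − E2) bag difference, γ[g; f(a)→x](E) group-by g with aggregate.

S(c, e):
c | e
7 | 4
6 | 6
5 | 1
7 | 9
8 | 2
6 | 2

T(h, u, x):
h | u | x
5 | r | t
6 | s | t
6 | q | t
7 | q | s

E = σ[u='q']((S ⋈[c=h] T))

σ filters on u, owned by the right side.
E' = (S ⋈[c=h] σ[u='q'](T))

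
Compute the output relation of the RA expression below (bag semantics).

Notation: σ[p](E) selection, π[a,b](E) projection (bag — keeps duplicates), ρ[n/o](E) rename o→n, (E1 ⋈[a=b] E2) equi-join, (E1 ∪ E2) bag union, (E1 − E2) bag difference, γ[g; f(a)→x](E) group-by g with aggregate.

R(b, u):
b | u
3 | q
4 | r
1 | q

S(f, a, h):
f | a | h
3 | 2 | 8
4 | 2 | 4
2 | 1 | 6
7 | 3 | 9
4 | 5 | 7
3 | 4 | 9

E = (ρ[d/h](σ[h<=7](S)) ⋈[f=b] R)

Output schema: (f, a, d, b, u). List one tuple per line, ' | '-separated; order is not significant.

Subexpression sizes:
  S → 6
  σ[h<=7](S) → 3
  ρ[d/h](σ[h<=7](S)) → 3
  R → 3
  (ρ[d/h](σ[h<=7](S)) ⋈[f=b] R) → 2

== RESULT ==
f | a | d | b | u
4 | 2 | 4 | 4 | r
4 | 5 | 7 | 4 | r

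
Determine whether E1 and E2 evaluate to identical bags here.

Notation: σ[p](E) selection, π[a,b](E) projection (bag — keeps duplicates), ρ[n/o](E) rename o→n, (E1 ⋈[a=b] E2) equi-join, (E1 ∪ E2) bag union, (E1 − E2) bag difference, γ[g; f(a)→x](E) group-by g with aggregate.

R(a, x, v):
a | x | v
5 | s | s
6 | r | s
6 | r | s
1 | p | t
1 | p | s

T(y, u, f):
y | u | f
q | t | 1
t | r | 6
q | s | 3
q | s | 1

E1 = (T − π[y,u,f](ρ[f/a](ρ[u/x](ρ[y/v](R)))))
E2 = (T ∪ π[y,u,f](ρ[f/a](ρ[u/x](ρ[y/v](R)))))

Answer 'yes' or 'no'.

E1 subexpression sizes:
  T → 4
  R → 5
  ρ[y/v](R) → 5
  ρ[u/x](ρ[y/v](R)) → 5
  ρ[f/a](ρ[u/x](ρ[y/v](R))) → 5
  π[y,u,f](ρ[f/a](ρ[u/x](ρ[y/v](R)))) → 5
  (T − π[y,u,f](ρ[f/a](ρ[u/x](ρ[y/v](R))))) → 4
E2 subexpression sizes:
  T → 4
  R → 5
  ρ[y/v](R) → 5
  ρ[u/x](ρ[y/v](R)) → 5
  ρ[f/a](ρ[u/x](ρ[y/v](R))) → 5
  π[y,u,f](ρ[f/a](ρ[u/x](ρ[y/v](R)))) → 5
  (T ∪ π[y,u,f](ρ[f/a](ρ[u/x](ρ[y/v](R))))) → 9

E1 result:
y | u | f
q | s | 1
q | s | 3
q | t | 1
t | r | 6
E2 result:
y | u | f
q | s | 1
q | s | 3
q | t | 1
s | p | 1
s | r | 6
s | r | 6
s | s | 5
t | p | 1
t | r | 6
Witness: ('s', 's', 5) appears 0× in E1 but 1× in E2.

no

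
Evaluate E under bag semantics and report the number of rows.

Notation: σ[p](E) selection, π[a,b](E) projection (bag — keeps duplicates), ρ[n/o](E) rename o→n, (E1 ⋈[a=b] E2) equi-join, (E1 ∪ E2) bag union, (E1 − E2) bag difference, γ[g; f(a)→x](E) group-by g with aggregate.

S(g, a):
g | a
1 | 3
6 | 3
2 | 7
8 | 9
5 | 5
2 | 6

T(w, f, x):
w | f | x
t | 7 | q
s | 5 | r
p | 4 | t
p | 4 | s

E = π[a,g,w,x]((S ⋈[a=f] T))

Subexpression sizes:
  S → 6
  T → 4
  (S ⋈[a=f] T) → 2
  π[a,g,w,x]((S ⋈[a=f] T)) → 2

|E| = 2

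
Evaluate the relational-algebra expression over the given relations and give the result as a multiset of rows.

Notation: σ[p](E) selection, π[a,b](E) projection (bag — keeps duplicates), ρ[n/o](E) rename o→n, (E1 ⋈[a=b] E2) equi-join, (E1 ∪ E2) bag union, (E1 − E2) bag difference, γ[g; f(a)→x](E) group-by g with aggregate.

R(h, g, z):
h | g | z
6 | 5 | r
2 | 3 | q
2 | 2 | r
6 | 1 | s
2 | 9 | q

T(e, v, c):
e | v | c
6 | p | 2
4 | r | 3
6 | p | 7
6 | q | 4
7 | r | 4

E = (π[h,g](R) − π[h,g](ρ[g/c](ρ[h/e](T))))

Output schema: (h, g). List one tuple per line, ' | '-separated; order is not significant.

Per-node cardinality:
  R → 5
  π[h,g](R) → 5
  T → 5
  ρ[h/e](T) → 5
  ρ[g/c](ρ[h/e](T)) → 5
  π[h,g](ρ[g/c](ρ[h/e](T))) → 5
  (π[h,g](R) − π[h,g](ρ[g/c](ρ[h/e](T)))) → 5

== RESULT ==
h | g
2 | 2
2 | 3
2 | 9
6 | 1
6 | 5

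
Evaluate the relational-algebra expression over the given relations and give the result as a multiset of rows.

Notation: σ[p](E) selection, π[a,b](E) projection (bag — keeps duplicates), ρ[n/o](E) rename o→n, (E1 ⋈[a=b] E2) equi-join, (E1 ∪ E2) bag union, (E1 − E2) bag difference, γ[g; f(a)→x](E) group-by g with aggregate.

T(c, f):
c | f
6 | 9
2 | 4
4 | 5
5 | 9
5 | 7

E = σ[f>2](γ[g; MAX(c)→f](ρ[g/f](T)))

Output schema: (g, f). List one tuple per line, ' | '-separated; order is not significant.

Subexpression sizes:
  T → 5
  ρ[g/f](T) → 5
  γ[g; MAX(c)→f](ρ[g/f](T)) → 4
  σ[f>2](γ[g; MAX(c)→f](ρ[g/f](T))) → 3

== RESULT ==
g | f
5 | 4
7 | 5
9 | 6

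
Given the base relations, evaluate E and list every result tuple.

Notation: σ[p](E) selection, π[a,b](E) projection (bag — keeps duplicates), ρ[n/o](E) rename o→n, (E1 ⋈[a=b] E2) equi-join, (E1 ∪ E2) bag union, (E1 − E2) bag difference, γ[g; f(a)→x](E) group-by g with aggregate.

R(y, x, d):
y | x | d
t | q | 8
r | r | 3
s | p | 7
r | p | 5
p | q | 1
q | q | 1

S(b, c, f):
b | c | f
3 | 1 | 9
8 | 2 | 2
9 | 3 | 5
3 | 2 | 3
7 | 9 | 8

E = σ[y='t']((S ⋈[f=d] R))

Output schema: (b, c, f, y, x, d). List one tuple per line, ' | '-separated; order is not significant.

Per-node cardinality:
  S → 5
  R → 6
  (S ⋈[f=d] R) → 3
  σ[y='t']((S ⋈[f=d] R)) → 1

== RESULT ==
b | c | f | y | x | d
7 | 9 | 8 | t | q | 8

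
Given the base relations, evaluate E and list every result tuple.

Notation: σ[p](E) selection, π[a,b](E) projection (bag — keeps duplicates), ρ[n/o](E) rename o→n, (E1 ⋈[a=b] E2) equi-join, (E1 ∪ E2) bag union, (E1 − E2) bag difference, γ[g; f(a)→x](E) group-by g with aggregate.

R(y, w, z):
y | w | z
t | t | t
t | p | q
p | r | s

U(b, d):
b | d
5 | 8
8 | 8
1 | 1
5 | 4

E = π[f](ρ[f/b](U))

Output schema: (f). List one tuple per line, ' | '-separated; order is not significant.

Row counts bottom-up:
  U → 4
  ρ[f/b](U) → 4
  π[f](ρ[f/b](U)) → 4

== RESULT ==
f
1
5
5
8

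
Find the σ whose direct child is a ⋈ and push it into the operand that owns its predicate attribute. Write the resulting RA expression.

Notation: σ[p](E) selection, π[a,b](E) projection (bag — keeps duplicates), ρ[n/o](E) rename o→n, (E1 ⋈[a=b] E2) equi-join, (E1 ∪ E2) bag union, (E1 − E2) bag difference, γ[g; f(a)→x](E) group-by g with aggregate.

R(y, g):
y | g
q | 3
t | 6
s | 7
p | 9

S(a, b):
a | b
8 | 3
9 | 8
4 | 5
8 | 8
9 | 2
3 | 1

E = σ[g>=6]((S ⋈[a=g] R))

σ filters on g, owned by the right side.
E' = (S ⋈[a=g] σ[g>=6](R))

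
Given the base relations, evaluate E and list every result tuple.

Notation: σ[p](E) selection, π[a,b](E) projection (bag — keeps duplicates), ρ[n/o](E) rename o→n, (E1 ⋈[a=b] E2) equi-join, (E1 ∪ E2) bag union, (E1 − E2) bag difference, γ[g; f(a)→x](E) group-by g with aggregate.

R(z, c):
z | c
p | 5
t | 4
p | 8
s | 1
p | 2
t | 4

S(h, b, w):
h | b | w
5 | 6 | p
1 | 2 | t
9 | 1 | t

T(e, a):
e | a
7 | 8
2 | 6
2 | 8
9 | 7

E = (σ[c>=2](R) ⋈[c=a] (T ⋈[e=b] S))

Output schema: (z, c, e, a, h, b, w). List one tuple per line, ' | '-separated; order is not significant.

Stepwise |·|:
  R → 6
  σ[c>=2](R) → 5
  T → 4
  S → 3
  (T ⋈[e=b] S) → 2
  (σ[c>=2](R) ⋈[c=a] (T ⋈[e=b] S)) → 1

== RESULT ==
z | c | e | a | h | b | w
p | 8 | 2 | 8 | 1 | 2 | t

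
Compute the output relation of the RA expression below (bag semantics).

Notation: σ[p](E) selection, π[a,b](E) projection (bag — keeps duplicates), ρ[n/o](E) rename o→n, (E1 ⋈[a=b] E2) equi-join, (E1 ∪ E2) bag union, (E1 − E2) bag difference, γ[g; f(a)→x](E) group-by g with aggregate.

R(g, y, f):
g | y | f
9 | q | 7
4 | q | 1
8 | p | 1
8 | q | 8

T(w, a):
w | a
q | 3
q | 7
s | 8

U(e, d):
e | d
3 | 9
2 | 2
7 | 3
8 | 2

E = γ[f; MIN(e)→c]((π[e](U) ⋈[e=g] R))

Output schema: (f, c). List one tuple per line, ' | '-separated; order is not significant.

Subexpression sizes:
  U → 4
  π[e](U) → 4
  R → 4
  (π[e](U) ⋈[e=g] R) → 2
  γ[f; MIN(e)→c]((π[e](U) ⋈[e=g] R)) → 2

== RESULT ==
f | c
1 | 8
8 | 8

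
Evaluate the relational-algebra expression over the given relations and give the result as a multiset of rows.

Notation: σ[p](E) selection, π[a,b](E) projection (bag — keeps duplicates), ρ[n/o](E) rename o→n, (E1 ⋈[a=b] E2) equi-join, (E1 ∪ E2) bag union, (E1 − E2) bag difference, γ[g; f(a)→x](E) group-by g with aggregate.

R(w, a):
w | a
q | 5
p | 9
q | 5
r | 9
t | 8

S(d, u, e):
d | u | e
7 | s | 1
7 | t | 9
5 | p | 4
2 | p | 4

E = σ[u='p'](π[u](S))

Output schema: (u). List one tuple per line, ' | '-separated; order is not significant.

Stepwise |·|:
  S → 4
  π[u](S) → 4
  σ[u='p'](π[u](S)) → 2

== RESULT ==
u
p
p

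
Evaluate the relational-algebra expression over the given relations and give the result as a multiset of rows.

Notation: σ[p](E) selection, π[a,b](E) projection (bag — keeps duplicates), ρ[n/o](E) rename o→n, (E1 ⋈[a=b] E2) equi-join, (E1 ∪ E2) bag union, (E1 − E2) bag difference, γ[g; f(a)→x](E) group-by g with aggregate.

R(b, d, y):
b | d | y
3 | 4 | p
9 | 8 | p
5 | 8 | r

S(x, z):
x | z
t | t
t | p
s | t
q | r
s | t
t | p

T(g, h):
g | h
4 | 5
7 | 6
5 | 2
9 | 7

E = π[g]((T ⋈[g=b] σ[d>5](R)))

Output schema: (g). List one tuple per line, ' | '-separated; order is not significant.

Row counts bottom-up:
  T → 4
  R → 3
  σ[d>5](R) → 2
  (T ⋈[g=b] σ[d>5](R)) → 2
  π[g]((T ⋈[g=b] σ[d>5](R))) → 2

== RESULT ==
g
5
9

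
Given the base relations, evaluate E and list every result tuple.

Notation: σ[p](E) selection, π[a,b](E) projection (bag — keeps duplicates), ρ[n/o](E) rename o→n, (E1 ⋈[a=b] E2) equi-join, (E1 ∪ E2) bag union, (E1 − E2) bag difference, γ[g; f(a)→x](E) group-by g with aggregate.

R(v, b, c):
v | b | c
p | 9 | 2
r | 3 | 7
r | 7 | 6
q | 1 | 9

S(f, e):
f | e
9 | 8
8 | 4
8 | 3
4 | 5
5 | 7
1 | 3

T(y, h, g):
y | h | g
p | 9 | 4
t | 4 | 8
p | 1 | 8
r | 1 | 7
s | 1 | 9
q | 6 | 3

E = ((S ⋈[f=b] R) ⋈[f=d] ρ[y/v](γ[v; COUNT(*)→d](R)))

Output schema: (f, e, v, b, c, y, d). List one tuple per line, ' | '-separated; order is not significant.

Subexpression sizes:
  S → 6
  R → 4
  (S ⋈[f=b] R) → 2
  R → 4
  γ[v; COUNT(*)→d](R) → 3
  ρ[y/v](γ[v; COUNT(*)→d](R)) → 3
  ((S ⋈[f=b] R) ⋈[f=d] ρ[y/v](γ[v; COUNT(*)→d](R))) → 2

== RESULT ==
f | e | v | b | c | y | d
1 | 3 | q | 1 | 9 | p | 1
1 | 3 | q | 1 | 9 | q | 1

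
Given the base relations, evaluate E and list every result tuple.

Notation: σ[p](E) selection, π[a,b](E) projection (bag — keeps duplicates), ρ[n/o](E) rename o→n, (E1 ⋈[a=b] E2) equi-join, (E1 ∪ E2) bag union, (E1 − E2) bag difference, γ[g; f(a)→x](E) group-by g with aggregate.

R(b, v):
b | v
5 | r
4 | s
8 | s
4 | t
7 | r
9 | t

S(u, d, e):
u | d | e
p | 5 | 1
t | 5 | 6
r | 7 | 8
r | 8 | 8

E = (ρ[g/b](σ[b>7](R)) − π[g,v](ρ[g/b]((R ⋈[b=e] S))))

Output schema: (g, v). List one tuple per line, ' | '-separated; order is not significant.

Subexpression sizes:
  R → 6
  σ[b>7](R) → 2
  ρ[g/b](σ[b>7](R)) → 2
  R → 6
  S → 4
  (R ⋈[b=e] S) → 2
  ρ[g/b]((R ⋈[b=e] S)) → 2
  π[g,v](ρ[g/b]((R ⋈[b=e] S))) → 2
  (ρ[g/b](σ[b>7](R)) − π[g,v](ρ[g/b]((R ⋈[b=e] S)))) → 1

== RESULT ==
g | v
9 | t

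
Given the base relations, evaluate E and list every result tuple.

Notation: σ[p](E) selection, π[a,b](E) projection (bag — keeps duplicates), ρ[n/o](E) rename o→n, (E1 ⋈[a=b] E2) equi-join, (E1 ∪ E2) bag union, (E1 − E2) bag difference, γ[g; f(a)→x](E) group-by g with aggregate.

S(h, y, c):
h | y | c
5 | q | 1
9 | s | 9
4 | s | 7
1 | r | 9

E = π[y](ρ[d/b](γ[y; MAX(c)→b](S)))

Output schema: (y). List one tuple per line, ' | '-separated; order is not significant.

Row counts bottom-up:
  S → 4
  γ[y; MAX(c)→b](S) → 3
  ρ[d/b](γ[y; MAX(c)→b](S)) → 3
  π[y](ρ[d/b](γ[y; MAX(c)→b](S))) → 3

== RESULT ==
y
q
r
s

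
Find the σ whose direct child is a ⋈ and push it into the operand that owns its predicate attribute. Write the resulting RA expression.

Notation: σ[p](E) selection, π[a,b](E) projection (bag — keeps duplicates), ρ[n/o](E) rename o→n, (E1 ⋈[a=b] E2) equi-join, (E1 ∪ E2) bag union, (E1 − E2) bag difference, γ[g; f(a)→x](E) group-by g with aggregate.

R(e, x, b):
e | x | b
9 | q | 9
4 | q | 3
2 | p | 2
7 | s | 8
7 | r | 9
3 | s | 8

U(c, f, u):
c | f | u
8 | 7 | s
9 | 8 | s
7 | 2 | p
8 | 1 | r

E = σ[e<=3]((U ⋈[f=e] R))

σ filters on e, owned by the right side.
E' = (U ⋈[f=e] σ[e<=3](R))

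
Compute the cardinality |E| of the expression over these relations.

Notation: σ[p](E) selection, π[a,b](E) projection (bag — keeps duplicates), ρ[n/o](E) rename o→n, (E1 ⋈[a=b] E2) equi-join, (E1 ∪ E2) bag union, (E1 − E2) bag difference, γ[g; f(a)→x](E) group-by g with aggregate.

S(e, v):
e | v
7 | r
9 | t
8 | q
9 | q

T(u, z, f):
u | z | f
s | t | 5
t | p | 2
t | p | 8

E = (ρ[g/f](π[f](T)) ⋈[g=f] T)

Row counts bottom-up:
  T → 3
  π[f](T) → 3
  ρ[g/f](π[f](T)) → 3
  T → 3
  (ρ[g/f](π[f](T)) ⋈[g=f] T) → 3

|E| = 3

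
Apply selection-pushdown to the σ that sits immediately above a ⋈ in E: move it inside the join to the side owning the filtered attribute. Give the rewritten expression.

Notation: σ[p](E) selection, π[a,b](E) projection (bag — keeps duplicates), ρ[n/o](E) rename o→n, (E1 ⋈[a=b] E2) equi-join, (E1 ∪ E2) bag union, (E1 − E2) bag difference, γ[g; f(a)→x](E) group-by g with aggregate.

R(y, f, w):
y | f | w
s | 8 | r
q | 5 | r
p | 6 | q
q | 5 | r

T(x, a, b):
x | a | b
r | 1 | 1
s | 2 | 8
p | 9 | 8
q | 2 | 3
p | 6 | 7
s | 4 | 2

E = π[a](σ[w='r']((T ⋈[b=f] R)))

σ filters on w, owned by the right side.
E' = π[a]((T ⋈[b=f] σ[w='r'](R)))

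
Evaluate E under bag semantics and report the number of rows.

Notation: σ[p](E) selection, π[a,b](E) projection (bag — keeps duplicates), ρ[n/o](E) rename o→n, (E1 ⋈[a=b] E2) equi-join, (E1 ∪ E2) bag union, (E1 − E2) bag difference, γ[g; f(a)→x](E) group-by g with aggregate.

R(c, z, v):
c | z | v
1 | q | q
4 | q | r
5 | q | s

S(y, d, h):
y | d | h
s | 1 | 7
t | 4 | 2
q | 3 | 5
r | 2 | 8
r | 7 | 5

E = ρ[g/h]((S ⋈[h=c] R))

Stepwise |·|:
  S → 5
  R → 3
  (S ⋈[h=c] R) → 2
  ρ[g/h]((S ⋈[h=c] R)) → 2

|E| = 2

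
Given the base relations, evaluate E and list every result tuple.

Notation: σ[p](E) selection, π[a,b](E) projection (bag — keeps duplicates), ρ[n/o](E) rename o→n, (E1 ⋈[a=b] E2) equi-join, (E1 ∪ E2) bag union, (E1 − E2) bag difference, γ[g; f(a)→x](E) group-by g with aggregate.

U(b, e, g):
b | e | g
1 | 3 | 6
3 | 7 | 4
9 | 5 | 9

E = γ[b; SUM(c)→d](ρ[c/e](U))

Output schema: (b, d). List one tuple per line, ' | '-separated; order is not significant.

Subexpression sizes:
  U → 3
  ρ[c/e](U) → 3
  γ[b; SUM(c)→d](ρ[c/e](U)) → 3

== RESULT ==
b | d
1 | 3
3 | 7
9 | 5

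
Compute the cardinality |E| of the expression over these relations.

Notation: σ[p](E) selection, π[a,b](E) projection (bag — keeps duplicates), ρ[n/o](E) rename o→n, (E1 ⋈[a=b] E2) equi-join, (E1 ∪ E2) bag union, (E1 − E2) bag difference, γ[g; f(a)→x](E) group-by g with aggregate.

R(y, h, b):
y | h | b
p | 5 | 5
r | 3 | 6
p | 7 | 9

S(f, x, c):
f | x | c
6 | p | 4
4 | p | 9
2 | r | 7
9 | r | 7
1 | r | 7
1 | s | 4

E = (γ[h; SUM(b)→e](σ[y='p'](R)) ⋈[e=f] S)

Row counts bottom-up:
  R → 3
  σ[y='p'](R) → 2
  γ[h; SUM(b)→e](σ[y='p'](R)) → 2
  S → 6
  (γ[h; SUM(b)→e](σ[y='p'](R)) ⋈[e=f] S) → 1

|E| = 1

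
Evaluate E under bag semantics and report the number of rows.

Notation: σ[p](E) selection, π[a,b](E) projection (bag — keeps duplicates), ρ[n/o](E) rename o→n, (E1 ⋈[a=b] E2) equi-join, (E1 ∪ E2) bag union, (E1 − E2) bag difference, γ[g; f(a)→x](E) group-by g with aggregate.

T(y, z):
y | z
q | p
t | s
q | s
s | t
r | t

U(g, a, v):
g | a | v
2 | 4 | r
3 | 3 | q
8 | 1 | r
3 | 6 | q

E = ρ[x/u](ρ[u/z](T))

Row counts bottom-up:
  T → 5
  ρ[u/z](T) → 5
  ρ[x/u](ρ[u/z](T)) → 5

|E| = 5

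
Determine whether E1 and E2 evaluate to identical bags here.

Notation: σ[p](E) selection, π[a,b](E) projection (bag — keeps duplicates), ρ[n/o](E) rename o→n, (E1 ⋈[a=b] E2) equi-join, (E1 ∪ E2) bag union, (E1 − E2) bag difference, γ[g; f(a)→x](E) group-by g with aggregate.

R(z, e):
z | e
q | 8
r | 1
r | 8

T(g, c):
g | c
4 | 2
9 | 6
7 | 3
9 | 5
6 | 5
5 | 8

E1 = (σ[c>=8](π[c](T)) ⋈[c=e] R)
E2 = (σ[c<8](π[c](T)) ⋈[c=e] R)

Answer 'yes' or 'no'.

E1 row counts bottom-up:
  T → 6
  π[c](T) → 6
  σ[c>=8](π[c](T)) → 1
  R → 3
  (σ[c>=8](π[c](T)) ⋈[c=e] R) → 2
E2 row counts bottom-up:
  T → 6
  π[c](T) → 6
  σ[c<8](π[c](T)) → 5
  R → 3
  (σ[c<8](π[c](T)) ⋈[c=e] R) → 0

E1 result:
c | z | e
8 | q | 8
8 | r | 8
E2 result:
c | z | e
(0 rows)
Witness: (8, 'q', 8) appears 1× in E1 but 0× in E2.

no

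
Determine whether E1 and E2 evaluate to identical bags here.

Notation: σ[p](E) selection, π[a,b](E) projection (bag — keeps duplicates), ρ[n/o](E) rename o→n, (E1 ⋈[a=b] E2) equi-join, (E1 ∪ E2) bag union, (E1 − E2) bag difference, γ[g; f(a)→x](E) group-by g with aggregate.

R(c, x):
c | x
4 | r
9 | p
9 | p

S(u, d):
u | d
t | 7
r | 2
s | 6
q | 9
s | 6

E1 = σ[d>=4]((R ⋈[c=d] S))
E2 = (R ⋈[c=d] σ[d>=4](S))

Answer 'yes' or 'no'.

E1 stepwise |·|:
  R → 3
  S → 5
  (R ⋈[c=d] S) → 2
  σ[d>=4]((R ⋈[c=d] S)) → 2
E2 stepwise |·|:
  R → 3
  S → 5
  σ[d>=4](S) → 4
  (R ⋈[c=d] σ[d>=4](S)) → 2

E1 and E2 produce the same multiset:
c | x | u | d
9 | p | q | 9
9 | p | q | 9

yes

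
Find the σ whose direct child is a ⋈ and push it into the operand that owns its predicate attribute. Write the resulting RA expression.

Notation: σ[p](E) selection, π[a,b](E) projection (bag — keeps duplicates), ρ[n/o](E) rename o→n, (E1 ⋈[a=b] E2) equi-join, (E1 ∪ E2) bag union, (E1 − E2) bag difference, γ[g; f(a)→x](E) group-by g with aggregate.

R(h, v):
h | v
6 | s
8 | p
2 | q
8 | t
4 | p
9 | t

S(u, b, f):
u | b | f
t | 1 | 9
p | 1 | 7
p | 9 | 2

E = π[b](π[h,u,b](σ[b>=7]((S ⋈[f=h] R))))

σ filters on b, owned by the left side.
E' = π[b](π[h,u,b]((σ[b>=7](S) ⋈[f=h] R)))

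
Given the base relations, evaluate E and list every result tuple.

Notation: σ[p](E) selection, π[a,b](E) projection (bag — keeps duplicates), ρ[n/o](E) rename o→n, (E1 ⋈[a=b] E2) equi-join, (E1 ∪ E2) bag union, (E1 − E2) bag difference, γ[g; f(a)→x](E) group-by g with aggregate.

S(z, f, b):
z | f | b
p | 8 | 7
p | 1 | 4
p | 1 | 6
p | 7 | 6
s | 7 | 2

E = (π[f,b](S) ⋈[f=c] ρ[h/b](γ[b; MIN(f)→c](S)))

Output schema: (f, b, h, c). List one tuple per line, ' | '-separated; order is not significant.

Stepwise |·|:
  S → 5
  π[f,b](S) → 5
  S → 5
  γ[b; MIN(f)→c](S) → 4
  ρ[h/b](γ[b; MIN(f)→c](S)) → 4
  (π[f,b](S) ⋈[f=c] ρ[h/b](γ[b; MIN(f)→c](S))) → 7

== RESULT ==
f | b | h | c
1 | 4 | 4 | 1
1 | 4 | 6 | 1
1 | 6 | 4 | 1
1 | 6 | 6 | 1
7 | 2 | 2 | 7
7 | 6 | 2 | 7
8 | 7 | 7 | 8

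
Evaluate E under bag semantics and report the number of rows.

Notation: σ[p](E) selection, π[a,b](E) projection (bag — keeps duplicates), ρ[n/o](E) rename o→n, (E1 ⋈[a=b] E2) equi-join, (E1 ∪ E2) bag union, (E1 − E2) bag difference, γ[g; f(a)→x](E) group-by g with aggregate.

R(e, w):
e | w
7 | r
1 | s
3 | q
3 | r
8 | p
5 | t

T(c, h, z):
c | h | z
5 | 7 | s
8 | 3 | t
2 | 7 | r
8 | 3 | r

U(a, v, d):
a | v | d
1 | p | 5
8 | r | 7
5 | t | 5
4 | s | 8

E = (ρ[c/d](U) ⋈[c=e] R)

Per-node cardinality:
  U → 4
  ρ[c/d](U) → 4
  R → 6
  (ρ[c/d](U) ⋈[c=e] R) → 4

|E| = 4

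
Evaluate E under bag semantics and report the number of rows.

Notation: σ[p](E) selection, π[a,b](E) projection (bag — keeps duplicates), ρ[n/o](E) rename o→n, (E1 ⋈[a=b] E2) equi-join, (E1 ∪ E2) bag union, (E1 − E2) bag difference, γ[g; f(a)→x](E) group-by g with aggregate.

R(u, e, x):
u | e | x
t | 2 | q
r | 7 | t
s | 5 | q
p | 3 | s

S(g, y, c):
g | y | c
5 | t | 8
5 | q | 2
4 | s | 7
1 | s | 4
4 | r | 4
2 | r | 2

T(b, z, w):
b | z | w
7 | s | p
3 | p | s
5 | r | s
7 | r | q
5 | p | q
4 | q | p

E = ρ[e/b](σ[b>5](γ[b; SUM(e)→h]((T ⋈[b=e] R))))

Row counts bottom-up:
  T → 6
  R → 4
  (T ⋈[b=e] R) → 5
  γ[b; SUM(e)→h]((T ⋈[b=e] R)) → 3
  σ[b>5](γ[b; SUM(e)→h]((T ⋈[b=e] R))) → 1
  ρ[e/b](σ[b>5](γ[b; SUM(e)→h]((T ⋈[b=e] R)))) → 1

|E| = 1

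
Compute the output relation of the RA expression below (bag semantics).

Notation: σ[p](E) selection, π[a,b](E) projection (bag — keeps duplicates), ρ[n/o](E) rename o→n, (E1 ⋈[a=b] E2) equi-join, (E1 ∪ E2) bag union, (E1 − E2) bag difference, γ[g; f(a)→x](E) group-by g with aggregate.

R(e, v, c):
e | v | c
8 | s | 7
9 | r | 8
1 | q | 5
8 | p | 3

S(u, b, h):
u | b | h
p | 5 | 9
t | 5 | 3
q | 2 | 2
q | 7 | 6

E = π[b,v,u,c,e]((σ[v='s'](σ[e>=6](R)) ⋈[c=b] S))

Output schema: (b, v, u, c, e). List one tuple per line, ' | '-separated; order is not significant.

Row counts bottom-up:
  R → 4
  σ[e>=6](R) → 3
  σ[v='s'](σ[e>=6](R)) → 1
  S → 4
  (σ[v='s'](σ[e>=6](R)) ⋈[c=b] S) → 1
  π[b,v,u,c,e]((σ[v='s'](σ[e>=6](R)) ⋈[c=b] S)) → 1

== RESULT ==
b | v | u | c | e
7 | s | q | 7 | 8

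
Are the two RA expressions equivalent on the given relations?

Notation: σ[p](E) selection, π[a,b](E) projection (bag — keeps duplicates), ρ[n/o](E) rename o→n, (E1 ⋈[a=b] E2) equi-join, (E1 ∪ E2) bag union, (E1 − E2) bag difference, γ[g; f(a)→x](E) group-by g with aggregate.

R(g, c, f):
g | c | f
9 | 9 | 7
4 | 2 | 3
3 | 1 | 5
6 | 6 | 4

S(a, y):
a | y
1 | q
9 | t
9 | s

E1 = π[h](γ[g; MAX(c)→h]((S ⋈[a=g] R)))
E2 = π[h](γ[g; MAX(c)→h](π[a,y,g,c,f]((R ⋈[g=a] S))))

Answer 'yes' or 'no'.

E1 row counts bottom-up:
  S → 3
  R → 4
  (S ⋈[a=g] R) → 2
  γ[g; MAX(c)→h]((S ⋈[a=g] R)) → 1
  π[h](γ[g; MAX(c)→h]((S ⋈[a=g] R))) → 1
E2 row counts bottom-up:
  R → 4
  S → 3
  (R ⋈[g=a] S) → 2
  π[a,y,g,c,f]((R ⋈[g=a] S)) → 2
  γ[g; MAX(c)→h](π[a,y,g,c,f]((R ⋈[g=a] S))) → 1
  π[h](γ[g; MAX(c)→h](π[a,y,g,c,f]((R ⋈[g=a] S)))) → 1

E1 and E2 produce the same multiset:
h
9

yes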